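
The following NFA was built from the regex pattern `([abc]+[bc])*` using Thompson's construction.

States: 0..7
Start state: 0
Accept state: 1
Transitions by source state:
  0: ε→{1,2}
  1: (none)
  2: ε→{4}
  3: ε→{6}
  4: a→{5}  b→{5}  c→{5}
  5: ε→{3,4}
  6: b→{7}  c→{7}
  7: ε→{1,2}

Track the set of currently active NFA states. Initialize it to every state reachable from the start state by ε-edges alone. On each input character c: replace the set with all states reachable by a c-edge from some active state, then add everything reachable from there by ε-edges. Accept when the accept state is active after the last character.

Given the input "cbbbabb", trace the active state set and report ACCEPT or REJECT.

Answer: ACCEPT

Derivation:
initial (ε-close {0}): {0,1,2,4}
'c' @ 1: {3,4,5,6}
'b' @ 2: {1,2,3,4,5,6,7}  ✓accept
'b' @ 3: {1,2,3,4,5,6,7}  ✓accept
'b' @ 4: {1,2,3,4,5,6,7}  ✓accept
'a' @ 5: {3,4,5,6}
'b' @ 6: {1,2,3,4,5,6,7}  ✓accept
'b' @ 7: {1,2,3,4,5,6,7}  ✓accept
end set {1,2,3,4,5,6,7} — state 1 in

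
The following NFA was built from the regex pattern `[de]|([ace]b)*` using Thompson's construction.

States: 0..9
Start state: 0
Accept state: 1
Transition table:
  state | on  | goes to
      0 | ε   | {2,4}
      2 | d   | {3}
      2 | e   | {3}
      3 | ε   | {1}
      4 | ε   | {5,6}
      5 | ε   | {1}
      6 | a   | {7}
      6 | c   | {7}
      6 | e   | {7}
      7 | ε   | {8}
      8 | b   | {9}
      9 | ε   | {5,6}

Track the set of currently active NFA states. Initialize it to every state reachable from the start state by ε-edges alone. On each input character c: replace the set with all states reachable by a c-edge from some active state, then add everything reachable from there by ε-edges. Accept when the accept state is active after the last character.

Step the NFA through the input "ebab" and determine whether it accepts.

start: ε-closure({0}) = {0,1,2,4,5,6}
'e' @ 1: {1,3,7,8}  ✓accept
'b' @ 2: {1,5,6,9}  ✓accept
'a' @ 3: {7,8}
'b' @ 4: {1,5,6,9}  ✓accept
after full input: {1,5,6,9}  (accept=1 in)

Answer: ACCEPT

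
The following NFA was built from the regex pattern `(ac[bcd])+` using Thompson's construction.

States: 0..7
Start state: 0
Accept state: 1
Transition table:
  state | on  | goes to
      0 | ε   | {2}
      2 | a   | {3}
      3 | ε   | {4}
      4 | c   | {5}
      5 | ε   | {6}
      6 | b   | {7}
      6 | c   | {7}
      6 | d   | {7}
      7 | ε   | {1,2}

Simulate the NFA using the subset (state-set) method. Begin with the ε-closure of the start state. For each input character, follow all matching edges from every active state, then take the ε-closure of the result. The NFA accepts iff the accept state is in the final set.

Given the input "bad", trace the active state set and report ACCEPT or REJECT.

start: ε-closure({0}) = {0,2}
'b' @ 1: {}  — no active states
rest 'ad' ignored (set empty)
after full input: {}  (accept=1 not in)

Answer: REJECT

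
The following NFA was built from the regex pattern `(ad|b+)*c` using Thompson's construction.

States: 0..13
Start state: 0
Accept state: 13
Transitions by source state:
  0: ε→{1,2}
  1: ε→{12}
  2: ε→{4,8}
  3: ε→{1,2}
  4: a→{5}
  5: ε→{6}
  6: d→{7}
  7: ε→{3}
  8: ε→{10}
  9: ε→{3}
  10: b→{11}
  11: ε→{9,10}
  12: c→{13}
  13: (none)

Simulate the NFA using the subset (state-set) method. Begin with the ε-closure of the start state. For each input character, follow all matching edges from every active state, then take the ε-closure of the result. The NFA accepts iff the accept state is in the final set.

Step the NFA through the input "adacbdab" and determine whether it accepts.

S₀ = ε-closure({0}) = {0,1,2,4,8,10,12}
'a' @ 1: {5,6}
'd' @ 2: {1,2,3,4,7,8,10,12}
'a' @ 3: {5,6}
'c' @ 4: {}  — dead — no transitions
rest 'bdab' ignored (set empty)
final: {}; accept 13 not in set

Answer: REJECT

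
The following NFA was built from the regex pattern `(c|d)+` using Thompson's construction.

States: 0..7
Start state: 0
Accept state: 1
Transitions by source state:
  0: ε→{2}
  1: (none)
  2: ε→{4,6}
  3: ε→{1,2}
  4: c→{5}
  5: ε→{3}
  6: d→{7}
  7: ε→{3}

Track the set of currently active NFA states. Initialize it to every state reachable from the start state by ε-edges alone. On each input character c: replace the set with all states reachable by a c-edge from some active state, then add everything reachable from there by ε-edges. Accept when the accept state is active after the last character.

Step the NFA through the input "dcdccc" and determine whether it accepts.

start: ε-closure({0}) = {0,2,4,6}
'd' @ 1: {1,2,3,4,6,7}  [accepting]
'c' @ 2: {1,2,3,4,5,6}  [accepting]
'd' @ 3: {1,2,3,4,6,7}  [accepting]
'c' @ 4: {1,2,3,4,5,6}  [accepting]
'c' @ 5: {1,2,3,4,5,6}  [accepting]
'c' @ 6: {1,2,3,4,5,6}  [accepting]
end set {1,2,3,4,5,6} — state 1 in

Answer: ACCEPT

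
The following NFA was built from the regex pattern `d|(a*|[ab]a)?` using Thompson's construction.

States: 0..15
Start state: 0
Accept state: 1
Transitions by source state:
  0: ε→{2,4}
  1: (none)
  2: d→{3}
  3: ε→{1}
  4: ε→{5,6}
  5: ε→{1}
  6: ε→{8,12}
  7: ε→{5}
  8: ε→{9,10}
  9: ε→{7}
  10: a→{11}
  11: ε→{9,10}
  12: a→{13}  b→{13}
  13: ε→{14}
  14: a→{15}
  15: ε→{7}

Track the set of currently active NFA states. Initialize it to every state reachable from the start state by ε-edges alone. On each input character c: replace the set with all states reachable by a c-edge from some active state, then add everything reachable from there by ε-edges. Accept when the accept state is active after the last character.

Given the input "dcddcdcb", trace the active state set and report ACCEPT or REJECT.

Answer: REJECT

Steps:
S₀ = ε-closure({0}) = {0,1,2,4,5,6,7,8,9,10,12}
'd' @ 1: {1,3}  [accepting]
'c' @ 2: {}  — dead — no transitions
rest 'ddcdcb' ignored (set empty)
end set {} — state 1 not in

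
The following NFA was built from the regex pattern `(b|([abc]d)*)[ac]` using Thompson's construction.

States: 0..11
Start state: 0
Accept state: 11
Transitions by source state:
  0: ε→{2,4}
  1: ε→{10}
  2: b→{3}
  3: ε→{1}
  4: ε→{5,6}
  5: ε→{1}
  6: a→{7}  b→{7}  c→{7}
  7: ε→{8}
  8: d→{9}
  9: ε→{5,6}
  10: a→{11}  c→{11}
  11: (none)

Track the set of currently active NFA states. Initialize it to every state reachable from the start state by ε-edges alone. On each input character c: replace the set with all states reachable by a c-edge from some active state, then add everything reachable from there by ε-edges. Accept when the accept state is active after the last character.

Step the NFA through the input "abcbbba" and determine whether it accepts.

initial (ε-close {0}): {0,1,2,4,5,6,10}
'a' @ 1: {7,8,11}  [accepting]
'b' @ 2: {}  — no active states
rest 'cbbba' ignored (set empty)
final: {}; accept 11 not in set

Answer: REJECT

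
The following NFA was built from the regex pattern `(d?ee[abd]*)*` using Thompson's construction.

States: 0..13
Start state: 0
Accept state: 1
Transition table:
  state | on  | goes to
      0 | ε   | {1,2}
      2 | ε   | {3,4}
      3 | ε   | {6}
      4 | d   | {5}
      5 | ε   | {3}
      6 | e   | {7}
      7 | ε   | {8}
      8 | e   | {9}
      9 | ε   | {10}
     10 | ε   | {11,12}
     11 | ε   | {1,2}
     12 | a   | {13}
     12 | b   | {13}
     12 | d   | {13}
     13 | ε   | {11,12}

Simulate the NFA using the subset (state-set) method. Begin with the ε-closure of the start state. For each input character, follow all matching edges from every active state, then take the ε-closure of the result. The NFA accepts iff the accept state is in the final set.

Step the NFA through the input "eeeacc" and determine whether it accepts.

start: ε-closure({0}) = {0,1,2,3,4,6}
'e' @ 1: {7,8}
'e' @ 2: {1,2,3,4,6,9,10,11,12}  ✓accept
'e' @ 3: {7,8}
'a' @ 4: {}  — no active states
rest 'cc' ignored (set empty)
end set {} — state 1 not in

Answer: REJECT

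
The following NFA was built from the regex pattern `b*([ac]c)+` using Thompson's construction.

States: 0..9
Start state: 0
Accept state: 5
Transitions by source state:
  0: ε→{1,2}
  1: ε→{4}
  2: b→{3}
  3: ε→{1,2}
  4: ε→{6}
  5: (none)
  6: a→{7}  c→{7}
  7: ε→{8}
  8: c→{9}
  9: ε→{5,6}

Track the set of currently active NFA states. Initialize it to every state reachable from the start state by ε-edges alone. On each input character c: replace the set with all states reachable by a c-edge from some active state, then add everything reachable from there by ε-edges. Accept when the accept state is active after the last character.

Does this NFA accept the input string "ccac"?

Answer: ACCEPT

Steps:
start: ε-closure({0}) = {0,1,2,4,6}
'c' @ 1: {7,8}
'c' @ 2: {5,6,9}  (accept∈set)
'a' @ 3: {7,8}
'c' @ 4: {5,6,9}  (accept∈set)
after full input: {5,6,9}  (accept=5 in)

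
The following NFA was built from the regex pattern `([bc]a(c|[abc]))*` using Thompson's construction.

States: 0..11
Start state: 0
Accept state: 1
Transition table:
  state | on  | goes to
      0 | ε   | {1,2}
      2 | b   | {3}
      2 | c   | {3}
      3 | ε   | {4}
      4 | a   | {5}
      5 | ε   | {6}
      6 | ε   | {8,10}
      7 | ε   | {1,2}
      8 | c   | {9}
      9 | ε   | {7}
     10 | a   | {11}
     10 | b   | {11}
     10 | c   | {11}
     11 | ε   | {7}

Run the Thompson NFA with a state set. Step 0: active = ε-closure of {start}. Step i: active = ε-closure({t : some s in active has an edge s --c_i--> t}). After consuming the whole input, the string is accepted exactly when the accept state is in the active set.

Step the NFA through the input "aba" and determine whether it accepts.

Answer: REJECT

Trace:
S₀ = ε-closure({0}) = {0,1,2}
'a' @ 1: {}  — no active states
rest 'ba' ignored (set empty)
final: {}; accept 1 not in set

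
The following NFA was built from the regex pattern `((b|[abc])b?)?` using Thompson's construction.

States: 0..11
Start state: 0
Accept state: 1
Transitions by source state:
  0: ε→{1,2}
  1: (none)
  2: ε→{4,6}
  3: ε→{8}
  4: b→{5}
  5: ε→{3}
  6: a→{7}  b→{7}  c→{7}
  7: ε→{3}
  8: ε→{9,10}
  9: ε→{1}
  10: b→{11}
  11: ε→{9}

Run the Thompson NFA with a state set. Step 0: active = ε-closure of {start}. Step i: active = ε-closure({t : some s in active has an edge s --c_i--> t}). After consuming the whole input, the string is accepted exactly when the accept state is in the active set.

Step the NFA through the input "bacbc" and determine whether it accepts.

Answer: REJECT

Derivation:
initial (ε-close {0}): {0,1,2,4,6}
'b' @ 1: {1,3,5,7,8,9,10}  (accept∈set)
'a' @ 2: {}  — dead — no transitions
rest 'cbc' ignored (set empty)
final: {}; accept 1 not in set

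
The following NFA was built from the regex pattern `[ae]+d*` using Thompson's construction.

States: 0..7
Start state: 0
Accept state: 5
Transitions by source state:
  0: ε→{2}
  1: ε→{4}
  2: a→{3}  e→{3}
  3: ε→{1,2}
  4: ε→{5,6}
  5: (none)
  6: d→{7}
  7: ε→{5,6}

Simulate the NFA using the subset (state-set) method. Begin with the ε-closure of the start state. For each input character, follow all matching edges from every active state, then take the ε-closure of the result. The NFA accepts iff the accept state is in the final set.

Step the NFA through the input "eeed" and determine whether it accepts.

start: ε-closure({0}) = {0,2}
'e' @ 1: {1,2,3,4,5,6}  ✓accept
'e' @ 2: {1,2,3,4,5,6}  ✓accept
'e' @ 3: {1,2,3,4,5,6}  ✓accept
'd' @ 4: {5,6,7}  ✓accept
after full input: {5,6,7}  (accept=5 in)

Answer: ACCEPT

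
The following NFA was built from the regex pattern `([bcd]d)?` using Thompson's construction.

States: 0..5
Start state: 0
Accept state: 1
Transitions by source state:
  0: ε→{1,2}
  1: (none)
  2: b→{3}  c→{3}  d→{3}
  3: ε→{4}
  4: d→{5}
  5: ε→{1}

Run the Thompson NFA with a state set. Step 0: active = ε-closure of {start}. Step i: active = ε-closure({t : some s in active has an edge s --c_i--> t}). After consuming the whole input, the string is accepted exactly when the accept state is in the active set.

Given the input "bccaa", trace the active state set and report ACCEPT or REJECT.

start: ε-closure({0}) = {0,1,2}
'b' @ 1: {3,4}
'c' @ 2: {}  — no active states
rest 'caa' ignored (set empty)
final: {}; accept 1 not in set

Answer: REJECT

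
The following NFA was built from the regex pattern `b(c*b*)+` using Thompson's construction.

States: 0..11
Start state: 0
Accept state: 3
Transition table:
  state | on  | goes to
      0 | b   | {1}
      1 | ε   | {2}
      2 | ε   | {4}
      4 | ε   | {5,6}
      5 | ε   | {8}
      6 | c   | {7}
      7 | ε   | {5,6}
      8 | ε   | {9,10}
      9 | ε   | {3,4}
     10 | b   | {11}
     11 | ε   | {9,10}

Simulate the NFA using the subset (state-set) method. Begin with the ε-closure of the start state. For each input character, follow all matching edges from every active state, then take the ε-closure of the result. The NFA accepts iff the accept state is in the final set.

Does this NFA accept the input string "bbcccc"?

Answer: ACCEPT

Derivation:
S₀ = ε-closure({0}) = {0}
'b' @ 1: {1,2,3,4,5,6,8,9,10}  ✓accept
'b' @ 2: {3,4,5,6,8,9,10,11}  ✓accept
'c' @ 3: {3,4,5,6,7,8,9,10}  ✓accept
'c' @ 4: {3,4,5,6,7,8,9,10}  ✓accept
'c' @ 5: {3,4,5,6,7,8,9,10}  ✓accept
'c' @ 6: {3,4,5,6,7,8,9,10}  ✓accept
end set {3,4,5,6,7,8,9,10} — state 3 in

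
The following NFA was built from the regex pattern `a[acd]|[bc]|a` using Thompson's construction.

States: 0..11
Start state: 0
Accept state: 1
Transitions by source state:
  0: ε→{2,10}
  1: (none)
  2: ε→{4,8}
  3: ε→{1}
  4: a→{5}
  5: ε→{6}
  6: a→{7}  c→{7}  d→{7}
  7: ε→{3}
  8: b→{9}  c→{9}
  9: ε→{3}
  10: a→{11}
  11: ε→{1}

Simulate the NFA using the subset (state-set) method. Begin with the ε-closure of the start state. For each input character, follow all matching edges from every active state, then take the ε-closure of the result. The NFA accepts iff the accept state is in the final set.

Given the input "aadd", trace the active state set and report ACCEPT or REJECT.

initial (ε-close {0}): {0,2,4,8,10}
'a' @ 1: {1,5,6,11}  ✓accept
'a' @ 2: {1,3,7}  ✓accept
'd' @ 3: {}  — state set empty
rest 'd' ignored (set empty)
final: {}; accept 1 not in set

Answer: REJECT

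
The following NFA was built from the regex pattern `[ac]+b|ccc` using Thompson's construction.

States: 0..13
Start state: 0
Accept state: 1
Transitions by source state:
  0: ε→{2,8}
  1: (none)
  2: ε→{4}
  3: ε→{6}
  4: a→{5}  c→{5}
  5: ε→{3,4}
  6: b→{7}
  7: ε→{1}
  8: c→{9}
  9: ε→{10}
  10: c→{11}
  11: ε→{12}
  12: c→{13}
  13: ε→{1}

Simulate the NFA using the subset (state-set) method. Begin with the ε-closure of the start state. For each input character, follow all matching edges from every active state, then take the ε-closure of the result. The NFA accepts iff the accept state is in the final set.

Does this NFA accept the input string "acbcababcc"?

Answer: REJECT

Trace:
S₀ = ε-closure({0}) = {0,2,4,8}
'a' @ 1: {3,4,5,6}
'c' @ 2: {3,4,5,6}
'b' @ 3: {1,7}  (accept∈set)
'c' @ 4: {}  — dead — no transitions
rest 'ababcc' ignored (set empty)
after full input: {}  (accept=1 not in)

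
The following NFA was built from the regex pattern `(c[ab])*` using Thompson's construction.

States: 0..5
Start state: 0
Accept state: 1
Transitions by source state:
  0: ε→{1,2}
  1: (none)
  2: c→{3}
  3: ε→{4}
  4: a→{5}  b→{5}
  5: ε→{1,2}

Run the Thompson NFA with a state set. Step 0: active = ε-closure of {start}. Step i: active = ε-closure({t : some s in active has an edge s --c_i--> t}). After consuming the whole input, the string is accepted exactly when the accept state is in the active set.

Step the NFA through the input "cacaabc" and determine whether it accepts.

Answer: REJECT

Derivation:
start: ε-closure({0}) = {0,1,2}
'c' @ 1: {3,4}
'a' @ 2: {1,2,5}  [accepting]
'c' @ 3: {3,4}
'a' @ 4: {1,2,5}  [accepting]
'a' @ 5: {}  — no active states
rest 'bc' ignored (set empty)
end set {} — state 1 not in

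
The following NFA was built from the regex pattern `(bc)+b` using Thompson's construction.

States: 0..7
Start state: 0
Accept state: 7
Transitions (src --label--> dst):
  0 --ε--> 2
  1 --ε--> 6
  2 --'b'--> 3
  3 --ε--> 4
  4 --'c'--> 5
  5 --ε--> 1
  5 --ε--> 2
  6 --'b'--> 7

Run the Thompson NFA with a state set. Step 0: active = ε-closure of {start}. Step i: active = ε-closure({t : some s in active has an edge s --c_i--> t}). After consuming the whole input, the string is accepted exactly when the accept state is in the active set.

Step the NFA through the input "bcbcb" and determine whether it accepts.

Answer: ACCEPT

Steps:
start: ε-closure({0}) = {0,2}
'b' @ 1: {3,4}
'c' @ 2: {1,2,5,6}
'b' @ 3: {3,4,7}  (accept∈set)
'c' @ 4: {1,2,5,6}
'b' @ 5: {3,4,7}  (accept∈set)
after full input: {3,4,7}  (accept=7 in)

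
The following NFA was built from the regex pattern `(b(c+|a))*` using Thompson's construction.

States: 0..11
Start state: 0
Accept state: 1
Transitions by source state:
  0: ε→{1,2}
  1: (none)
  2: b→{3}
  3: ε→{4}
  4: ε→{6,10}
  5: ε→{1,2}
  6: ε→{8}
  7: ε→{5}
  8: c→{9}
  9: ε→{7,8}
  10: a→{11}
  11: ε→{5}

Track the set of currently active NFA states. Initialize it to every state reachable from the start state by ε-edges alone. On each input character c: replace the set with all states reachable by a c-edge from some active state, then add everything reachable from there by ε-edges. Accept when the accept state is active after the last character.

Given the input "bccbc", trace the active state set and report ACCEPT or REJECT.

Answer: ACCEPT

Derivation:
initial (ε-close {0}): {0,1,2}
'b' @ 1: {3,4,6,8,10}
'c' @ 2: {1,2,5,7,8,9}  ✓accept
'c' @ 3: {1,2,5,7,8,9}  ✓accept
'b' @ 4: {3,4,6,8,10}
'c' @ 5: {1,2,5,7,8,9}  ✓accept
end set {1,2,5,7,8,9} — state 1 in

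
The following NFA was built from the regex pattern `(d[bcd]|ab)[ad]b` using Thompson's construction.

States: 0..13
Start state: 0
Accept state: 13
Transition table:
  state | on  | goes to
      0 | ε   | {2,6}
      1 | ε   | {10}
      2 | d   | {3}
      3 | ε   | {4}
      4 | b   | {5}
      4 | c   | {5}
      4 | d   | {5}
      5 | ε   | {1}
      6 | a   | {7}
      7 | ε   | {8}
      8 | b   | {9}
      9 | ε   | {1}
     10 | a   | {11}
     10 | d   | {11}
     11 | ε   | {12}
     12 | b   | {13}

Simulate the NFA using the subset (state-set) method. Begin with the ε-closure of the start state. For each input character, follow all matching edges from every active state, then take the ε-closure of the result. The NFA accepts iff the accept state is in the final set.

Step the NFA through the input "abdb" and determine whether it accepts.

start: ε-closure({0}) = {0,2,6}
'a' @ 1: {7,8}
'b' @ 2: {1,9,10}
'd' @ 3: {11,12}
'b' @ 4: {13}  (accept∈set)
final: {13}; accept 13 in set

Answer: ACCEPT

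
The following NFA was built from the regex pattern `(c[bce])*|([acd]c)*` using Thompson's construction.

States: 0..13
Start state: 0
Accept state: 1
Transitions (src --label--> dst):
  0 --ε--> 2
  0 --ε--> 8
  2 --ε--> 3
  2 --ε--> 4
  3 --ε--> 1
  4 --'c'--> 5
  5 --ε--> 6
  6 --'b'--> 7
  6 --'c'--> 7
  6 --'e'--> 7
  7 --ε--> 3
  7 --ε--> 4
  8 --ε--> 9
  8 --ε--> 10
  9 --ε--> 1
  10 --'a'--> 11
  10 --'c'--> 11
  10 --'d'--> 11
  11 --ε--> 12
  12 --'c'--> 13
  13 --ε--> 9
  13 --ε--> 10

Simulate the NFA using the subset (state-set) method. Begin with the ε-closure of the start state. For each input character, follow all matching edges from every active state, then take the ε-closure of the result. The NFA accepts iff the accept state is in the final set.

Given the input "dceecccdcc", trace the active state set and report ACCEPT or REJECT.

Answer: REJECT

Trace:
initial (ε-close {0}): {0,1,2,3,4,8,9,10}
'd' @ 1: {11,12}
'c' @ 2: {1,9,10,13}  ✓accept
'e' @ 3: {}  — state set empty
rest 'ecccdcc' ignored (set empty)
after full input: {}  (accept=1 not in)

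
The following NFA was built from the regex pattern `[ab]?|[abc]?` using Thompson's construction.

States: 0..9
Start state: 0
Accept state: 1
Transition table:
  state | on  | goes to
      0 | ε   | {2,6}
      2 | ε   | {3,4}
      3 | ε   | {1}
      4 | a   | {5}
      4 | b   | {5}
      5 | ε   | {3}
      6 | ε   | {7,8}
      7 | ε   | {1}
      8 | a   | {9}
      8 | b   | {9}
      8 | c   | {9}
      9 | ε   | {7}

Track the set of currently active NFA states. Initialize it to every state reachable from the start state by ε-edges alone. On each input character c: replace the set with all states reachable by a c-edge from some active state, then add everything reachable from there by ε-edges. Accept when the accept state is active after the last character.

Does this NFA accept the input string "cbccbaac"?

Answer: REJECT

Trace:
S₀ = ε-closure({0}) = {0,1,2,3,4,6,7,8}
'c' @ 1: {1,7,9}  ✓accept
'b' @ 2: {}  — state set empty
rest 'ccbaac' ignored (set empty)
final: {}; accept 1 not in set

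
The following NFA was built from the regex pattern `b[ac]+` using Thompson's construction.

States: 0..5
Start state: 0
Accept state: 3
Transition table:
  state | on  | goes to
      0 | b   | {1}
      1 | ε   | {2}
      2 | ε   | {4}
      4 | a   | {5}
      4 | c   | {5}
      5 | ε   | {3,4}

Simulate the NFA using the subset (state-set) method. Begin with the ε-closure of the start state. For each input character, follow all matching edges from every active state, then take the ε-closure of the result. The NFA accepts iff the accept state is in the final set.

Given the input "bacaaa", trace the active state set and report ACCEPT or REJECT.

S₀ = ε-closure({0}) = {0}
'b' @ 1: {1,2,4}
'a' @ 2: {3,4,5}  ✓accept
'c' @ 3: {3,4,5}  ✓accept
'a' @ 4: {3,4,5}  ✓accept
'a' @ 5: {3,4,5}  ✓accept
'a' @ 6: {3,4,5}  ✓accept
end set {3,4,5} — state 3 in

Answer: ACCEPT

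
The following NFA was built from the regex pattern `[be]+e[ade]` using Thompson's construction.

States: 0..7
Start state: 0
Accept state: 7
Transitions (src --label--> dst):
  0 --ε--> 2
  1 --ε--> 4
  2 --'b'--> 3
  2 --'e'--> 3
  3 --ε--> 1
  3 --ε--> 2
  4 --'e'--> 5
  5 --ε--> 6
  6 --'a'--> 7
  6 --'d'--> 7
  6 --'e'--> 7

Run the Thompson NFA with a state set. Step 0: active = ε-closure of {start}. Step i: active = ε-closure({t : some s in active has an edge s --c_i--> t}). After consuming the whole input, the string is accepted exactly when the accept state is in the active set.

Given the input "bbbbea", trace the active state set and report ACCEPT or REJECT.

initial (ε-close {0}): {0,2}
'b' @ 1: {1,2,3,4}
'b' @ 2: {1,2,3,4}
'b' @ 3: {1,2,3,4}
'b' @ 4: {1,2,3,4}
'e' @ 5: {1,2,3,4,5,6}
'a' @ 6: {7}  (accept∈set)
final: {7}; accept 7 in set

Answer: ACCEPT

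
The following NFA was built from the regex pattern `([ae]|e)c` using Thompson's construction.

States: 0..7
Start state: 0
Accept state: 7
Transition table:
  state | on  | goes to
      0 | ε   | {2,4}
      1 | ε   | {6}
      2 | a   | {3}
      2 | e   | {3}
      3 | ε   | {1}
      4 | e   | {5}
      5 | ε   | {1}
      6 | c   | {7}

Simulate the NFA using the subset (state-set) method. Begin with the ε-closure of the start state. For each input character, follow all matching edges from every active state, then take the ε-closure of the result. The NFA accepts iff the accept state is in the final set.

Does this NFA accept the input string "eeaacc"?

S₀ = ε-closure({0}) = {0,2,4}
'e' @ 1: {1,3,5,6}
'e' @ 2: {}  — state set empty
rest 'aacc' ignored (set empty)
end set {} — state 7 not in

Answer: REJECT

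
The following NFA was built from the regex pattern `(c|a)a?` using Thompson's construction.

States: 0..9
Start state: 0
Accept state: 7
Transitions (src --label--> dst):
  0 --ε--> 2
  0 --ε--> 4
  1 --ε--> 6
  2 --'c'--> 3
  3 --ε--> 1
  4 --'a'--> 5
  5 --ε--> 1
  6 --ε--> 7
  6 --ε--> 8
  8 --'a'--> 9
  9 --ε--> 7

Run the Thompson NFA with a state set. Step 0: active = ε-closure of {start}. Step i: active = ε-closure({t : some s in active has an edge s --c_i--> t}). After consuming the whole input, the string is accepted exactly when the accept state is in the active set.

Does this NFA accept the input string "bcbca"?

initial (ε-close {0}): {0,2,4}
'b' @ 1: {}  — no active states
rest 'cbca' ignored (set empty)
end set {} — state 7 not in

Answer: REJECT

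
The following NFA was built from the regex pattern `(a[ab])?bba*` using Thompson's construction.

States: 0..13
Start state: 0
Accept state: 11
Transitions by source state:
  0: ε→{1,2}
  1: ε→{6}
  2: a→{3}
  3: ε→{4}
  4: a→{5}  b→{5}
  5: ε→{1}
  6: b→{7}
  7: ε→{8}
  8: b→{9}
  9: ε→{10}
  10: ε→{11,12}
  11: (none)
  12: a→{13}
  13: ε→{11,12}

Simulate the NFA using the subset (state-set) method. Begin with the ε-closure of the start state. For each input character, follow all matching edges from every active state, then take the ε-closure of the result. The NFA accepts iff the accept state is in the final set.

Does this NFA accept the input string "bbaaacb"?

Answer: REJECT

Derivation:
start: ε-closure({0}) = {0,1,2,6}
'b' @ 1: {7,8}
'b' @ 2: {9,10,11,12}  (accept∈set)
'a' @ 3: {11,12,13}  (accept∈set)
'a' @ 4: {11,12,13}  (accept∈set)
'a' @ 5: {11,12,13}  (accept∈set)
'c' @ 6: {}  — no active states
rest 'b' ignored (set empty)
after full input: {}  (accept=11 not in)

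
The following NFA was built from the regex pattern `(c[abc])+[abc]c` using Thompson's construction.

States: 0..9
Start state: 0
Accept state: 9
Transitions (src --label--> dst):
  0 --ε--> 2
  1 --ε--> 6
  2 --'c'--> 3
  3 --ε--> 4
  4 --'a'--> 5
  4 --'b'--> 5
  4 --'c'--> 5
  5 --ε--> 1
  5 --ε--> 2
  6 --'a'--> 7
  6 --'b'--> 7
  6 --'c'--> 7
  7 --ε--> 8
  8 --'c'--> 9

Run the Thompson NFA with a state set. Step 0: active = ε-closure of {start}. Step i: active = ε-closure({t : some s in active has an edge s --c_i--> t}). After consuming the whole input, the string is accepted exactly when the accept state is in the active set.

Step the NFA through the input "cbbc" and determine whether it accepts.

initial (ε-close {0}): {0,2}
'c' @ 1: {3,4}
'b' @ 2: {1,2,5,6}
'b' @ 3: {7,8}
'c' @ 4: {9}  [accepting]
after full input: {9}  (accept=9 in)

Answer: ACCEPT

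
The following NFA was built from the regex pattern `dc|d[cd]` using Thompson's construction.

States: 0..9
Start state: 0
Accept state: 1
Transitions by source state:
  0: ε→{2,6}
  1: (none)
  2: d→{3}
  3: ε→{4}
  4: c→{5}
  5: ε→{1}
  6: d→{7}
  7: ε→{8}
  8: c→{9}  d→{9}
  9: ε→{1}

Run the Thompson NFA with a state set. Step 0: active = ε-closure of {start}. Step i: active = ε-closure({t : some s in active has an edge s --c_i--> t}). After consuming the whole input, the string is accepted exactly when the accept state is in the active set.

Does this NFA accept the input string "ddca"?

Answer: REJECT

Trace:
initial (ε-close {0}): {0,2,6}
'd' @ 1: {3,4,7,8}
'd' @ 2: {1,9}  [accepting]
'c' @ 3: {}  — dead — no transitions
rest 'a' ignored (set empty)
final: {}; accept 1 not in set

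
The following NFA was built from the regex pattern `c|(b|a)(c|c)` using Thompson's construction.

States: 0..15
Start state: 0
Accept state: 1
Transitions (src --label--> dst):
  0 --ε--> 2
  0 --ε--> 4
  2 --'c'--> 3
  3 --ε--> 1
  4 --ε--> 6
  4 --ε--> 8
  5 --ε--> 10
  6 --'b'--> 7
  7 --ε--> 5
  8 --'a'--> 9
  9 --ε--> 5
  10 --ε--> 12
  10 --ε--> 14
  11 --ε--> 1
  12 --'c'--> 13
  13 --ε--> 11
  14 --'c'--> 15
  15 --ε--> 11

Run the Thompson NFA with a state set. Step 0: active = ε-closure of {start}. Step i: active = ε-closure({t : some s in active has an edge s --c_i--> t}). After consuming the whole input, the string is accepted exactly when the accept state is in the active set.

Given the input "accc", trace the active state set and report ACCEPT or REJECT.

Answer: REJECT

Derivation:
initial (ε-close {0}): {0,2,4,6,8}
'a' @ 1: {5,9,10,12,14}
'c' @ 2: {1,11,13,15}  ✓accept
'c' @ 3: {}  — dead — no transitions
rest 'c' ignored (set empty)
after full input: {}  (accept=1 not in)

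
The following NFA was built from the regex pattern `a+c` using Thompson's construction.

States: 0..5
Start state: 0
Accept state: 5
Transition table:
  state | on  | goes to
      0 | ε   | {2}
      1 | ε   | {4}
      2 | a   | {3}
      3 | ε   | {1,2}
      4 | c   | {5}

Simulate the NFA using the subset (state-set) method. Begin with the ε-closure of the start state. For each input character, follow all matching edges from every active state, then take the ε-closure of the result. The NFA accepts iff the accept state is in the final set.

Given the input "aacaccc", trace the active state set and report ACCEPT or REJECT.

Answer: REJECT

Trace:
start: ε-closure({0}) = {0,2}
'a' @ 1: {1,2,3,4}
'a' @ 2: {1,2,3,4}
'c' @ 3: {5}  ✓accept
'a' @ 4: {}  — state set empty
rest 'ccc' ignored (set empty)
final: {}; accept 5 not in set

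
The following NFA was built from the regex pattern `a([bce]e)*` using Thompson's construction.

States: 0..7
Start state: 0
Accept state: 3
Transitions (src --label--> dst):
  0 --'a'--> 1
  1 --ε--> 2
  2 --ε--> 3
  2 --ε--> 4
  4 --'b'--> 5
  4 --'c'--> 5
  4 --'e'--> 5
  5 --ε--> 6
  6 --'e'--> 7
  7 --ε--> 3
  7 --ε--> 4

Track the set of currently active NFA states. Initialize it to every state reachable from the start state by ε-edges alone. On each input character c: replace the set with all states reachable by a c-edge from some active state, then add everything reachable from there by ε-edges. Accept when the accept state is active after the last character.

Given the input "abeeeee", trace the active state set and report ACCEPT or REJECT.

Answer: ACCEPT

Trace:
start: ε-closure({0}) = {0}
'a' @ 1: {1,2,3,4}  [accepting]
'b' @ 2: {5,6}
'e' @ 3: {3,4,7}  [accepting]
'e' @ 4: {5,6}
'e' @ 5: {3,4,7}  [accepting]
'e' @ 6: {5,6}
'e' @ 7: {3,4,7}  [accepting]
final: {3,4,7}; accept 3 in set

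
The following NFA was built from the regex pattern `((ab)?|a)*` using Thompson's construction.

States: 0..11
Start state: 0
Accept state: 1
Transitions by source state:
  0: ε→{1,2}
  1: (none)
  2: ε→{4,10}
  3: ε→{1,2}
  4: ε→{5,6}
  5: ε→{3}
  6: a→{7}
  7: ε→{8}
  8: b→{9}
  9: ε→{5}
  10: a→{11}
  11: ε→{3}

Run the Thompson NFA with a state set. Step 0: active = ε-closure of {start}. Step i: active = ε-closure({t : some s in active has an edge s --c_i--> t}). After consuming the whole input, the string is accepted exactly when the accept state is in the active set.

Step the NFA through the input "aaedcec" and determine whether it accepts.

Answer: REJECT

Derivation:
S₀ = ε-closure({0}) = {0,1,2,3,4,5,6,10}
'a' @ 1: {1,2,3,4,5,6,7,8,10,11}  ✓accept
'a' @ 2: {1,2,3,4,5,6,7,8,10,11}  ✓accept
'e' @ 3: {}  — no active states
rest 'dcec' ignored (set empty)
final: {}; accept 1 not in set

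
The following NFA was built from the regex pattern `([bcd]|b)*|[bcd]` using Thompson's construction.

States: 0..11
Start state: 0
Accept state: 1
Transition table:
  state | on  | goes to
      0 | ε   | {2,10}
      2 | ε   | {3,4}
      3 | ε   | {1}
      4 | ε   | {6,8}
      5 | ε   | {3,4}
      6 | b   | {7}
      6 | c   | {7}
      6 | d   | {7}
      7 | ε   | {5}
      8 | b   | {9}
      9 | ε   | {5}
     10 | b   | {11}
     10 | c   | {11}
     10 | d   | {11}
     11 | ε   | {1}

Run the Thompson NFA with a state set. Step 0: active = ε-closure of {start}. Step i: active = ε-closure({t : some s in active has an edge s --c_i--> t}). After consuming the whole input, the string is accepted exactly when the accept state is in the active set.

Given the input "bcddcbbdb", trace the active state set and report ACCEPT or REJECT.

S₀ = ε-closure({0}) = {0,1,2,3,4,6,8,10}
'b' @ 1: {1,3,4,5,6,7,8,9,11}  ✓accept
'c' @ 2: {1,3,4,5,6,7,8}  ✓accept
'd' @ 3: {1,3,4,5,6,7,8}  ✓accept
'd' @ 4: {1,3,4,5,6,7,8}  ✓accept
'c' @ 5: {1,3,4,5,6,7,8}  ✓accept
'b' @ 6: {1,3,4,5,6,7,8,9}  ✓accept
'b' @ 7: {1,3,4,5,6,7,8,9}  ✓accept
'd' @ 8: {1,3,4,5,6,7,8}  ✓accept
'b' @ 9: {1,3,4,5,6,7,8,9}  ✓accept
final: {1,3,4,5,6,7,8,9}; accept 1 in set

Answer: ACCEPT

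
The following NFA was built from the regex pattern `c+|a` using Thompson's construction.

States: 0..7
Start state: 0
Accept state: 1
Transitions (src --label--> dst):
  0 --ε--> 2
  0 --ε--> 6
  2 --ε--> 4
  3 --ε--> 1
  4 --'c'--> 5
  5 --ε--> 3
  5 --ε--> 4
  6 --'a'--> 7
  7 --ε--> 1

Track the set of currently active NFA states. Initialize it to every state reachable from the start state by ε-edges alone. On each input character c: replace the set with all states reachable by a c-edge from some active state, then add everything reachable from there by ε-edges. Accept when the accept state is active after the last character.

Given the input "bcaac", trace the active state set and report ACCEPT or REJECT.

initial (ε-close {0}): {0,2,4,6}
'b' @ 1: {}  — dead — no transitions
rest 'caac' ignored (set empty)
end set {} — state 1 not in

Answer: REJECT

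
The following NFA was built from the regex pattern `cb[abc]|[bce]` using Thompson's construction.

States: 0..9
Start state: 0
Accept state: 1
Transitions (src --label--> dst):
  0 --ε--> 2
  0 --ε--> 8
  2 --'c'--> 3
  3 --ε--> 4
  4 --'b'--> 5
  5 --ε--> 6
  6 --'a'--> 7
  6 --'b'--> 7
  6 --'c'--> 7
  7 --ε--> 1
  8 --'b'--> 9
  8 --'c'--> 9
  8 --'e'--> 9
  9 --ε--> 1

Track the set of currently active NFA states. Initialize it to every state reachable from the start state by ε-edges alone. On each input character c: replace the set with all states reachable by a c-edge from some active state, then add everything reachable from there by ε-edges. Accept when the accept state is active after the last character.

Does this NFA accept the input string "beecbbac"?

S₀ = ε-closure({0}) = {0,2,8}
'b' @ 1: {1,9}  ✓accept
'e' @ 2: {}  — dead — no transitions
rest 'ecbbac' ignored (set empty)
end set {} — state 1 not in

Answer: REJECT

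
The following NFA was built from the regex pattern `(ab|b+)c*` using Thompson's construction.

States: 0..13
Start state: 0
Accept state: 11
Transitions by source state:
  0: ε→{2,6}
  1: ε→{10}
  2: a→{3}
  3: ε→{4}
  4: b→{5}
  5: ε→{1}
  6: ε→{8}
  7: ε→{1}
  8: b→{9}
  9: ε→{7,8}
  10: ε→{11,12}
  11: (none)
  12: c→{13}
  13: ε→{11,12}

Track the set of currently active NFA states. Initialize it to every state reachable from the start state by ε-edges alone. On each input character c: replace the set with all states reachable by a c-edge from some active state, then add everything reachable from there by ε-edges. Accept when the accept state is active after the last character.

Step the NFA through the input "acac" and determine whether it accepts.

Answer: REJECT

Trace:
start: ε-closure({0}) = {0,2,6,8}
'a' @ 1: {3,4}
'c' @ 2: {}  — dead — no transitions
rest 'ac' ignored (set empty)
after full input: {}  (accept=11 not in)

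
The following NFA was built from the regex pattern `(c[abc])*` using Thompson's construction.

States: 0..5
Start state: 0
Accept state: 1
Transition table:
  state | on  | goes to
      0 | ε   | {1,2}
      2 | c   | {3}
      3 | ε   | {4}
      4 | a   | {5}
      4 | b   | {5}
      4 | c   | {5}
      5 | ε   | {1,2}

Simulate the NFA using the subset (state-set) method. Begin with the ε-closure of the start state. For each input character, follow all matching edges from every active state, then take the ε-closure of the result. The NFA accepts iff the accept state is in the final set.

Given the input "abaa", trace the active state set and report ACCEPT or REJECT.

Answer: REJECT

Trace:
initial (ε-close {0}): {0,1,2}
'a' @ 1: {}  — no active states
rest 'baa' ignored (set empty)
end set {} — state 1 not in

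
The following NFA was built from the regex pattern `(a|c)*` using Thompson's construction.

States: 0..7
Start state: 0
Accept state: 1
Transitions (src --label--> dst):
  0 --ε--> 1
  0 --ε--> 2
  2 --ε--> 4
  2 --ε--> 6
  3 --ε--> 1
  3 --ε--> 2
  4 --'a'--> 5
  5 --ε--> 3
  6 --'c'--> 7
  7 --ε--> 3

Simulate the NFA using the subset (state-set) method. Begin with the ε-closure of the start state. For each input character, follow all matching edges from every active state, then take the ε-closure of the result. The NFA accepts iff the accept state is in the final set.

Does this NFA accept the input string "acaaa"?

start: ε-closure({0}) = {0,1,2,4,6}
'a' @ 1: {1,2,3,4,5,6}  (accept∈set)
'c' @ 2: {1,2,3,4,6,7}  (accept∈set)
'a' @ 3: {1,2,3,4,5,6}  (accept∈set)
'a' @ 4: {1,2,3,4,5,6}  (accept∈set)
'a' @ 5: {1,2,3,4,5,6}  (accept∈set)
after full input: {1,2,3,4,5,6}  (accept=1 in)

Answer: ACCEPT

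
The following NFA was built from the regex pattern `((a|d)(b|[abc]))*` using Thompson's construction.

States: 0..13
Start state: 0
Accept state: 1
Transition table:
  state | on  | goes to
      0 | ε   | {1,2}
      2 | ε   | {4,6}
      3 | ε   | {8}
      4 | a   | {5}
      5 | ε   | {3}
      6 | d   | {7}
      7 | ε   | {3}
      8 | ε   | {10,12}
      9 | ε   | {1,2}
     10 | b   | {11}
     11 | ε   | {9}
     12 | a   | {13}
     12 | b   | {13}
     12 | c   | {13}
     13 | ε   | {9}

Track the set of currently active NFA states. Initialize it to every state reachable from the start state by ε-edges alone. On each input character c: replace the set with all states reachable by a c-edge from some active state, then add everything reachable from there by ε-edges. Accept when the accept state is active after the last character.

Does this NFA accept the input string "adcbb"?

Answer: REJECT

Steps:
start: ε-closure({0}) = {0,1,2,4,6}
'a' @ 1: {3,5,8,10,12}
'd' @ 2: {}  — no active states
rest 'cbb' ignored (set empty)
end set {} — state 1 not in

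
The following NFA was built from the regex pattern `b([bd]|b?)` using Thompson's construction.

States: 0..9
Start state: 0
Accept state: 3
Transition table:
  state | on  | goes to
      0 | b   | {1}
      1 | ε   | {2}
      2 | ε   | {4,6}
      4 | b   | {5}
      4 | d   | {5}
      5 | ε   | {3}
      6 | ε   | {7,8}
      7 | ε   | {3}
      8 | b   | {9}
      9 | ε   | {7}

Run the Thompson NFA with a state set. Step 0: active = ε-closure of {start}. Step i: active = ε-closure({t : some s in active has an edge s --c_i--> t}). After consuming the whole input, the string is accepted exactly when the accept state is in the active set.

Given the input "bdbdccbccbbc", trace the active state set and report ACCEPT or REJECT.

Answer: REJECT

Derivation:
initial (ε-close {0}): {0}
'b' @ 1: {1,2,3,4,6,7,8}  ✓accept
'd' @ 2: {3,5}  ✓accept
'b' @ 3: {}  — dead — no transitions
rest 'dccbccbbc' ignored (set empty)
final: {}; accept 3 not in set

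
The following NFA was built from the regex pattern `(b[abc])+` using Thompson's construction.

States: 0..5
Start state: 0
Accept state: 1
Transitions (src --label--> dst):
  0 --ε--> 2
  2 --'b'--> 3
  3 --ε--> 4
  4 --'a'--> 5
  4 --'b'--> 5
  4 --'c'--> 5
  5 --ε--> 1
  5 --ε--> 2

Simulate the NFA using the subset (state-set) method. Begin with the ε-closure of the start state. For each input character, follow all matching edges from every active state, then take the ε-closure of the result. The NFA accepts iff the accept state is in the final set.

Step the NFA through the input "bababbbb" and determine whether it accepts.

S₀ = ε-closure({0}) = {0,2}
'b' @ 1: {3,4}
'a' @ 2: {1,2,5}  (accept∈set)
'b' @ 3: {3,4}
'a' @ 4: {1,2,5}  (accept∈set)
'b' @ 5: {3,4}
'b' @ 6: {1,2,5}  (accept∈set)
'b' @ 7: {3,4}
'b' @ 8: {1,2,5}  (accept∈set)
end set {1,2,5} — state 1 in

Answer: ACCEPT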